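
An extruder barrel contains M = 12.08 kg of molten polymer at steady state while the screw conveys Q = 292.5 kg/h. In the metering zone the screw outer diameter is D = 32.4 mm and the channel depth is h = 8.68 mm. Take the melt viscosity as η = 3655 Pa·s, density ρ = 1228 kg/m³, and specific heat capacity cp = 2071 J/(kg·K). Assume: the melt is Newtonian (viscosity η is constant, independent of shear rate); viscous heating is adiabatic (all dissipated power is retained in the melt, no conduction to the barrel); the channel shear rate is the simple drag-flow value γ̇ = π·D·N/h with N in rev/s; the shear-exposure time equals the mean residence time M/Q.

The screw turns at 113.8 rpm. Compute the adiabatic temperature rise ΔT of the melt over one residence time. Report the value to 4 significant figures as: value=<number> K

value=105.7 K

Q_s = Q / 3600 = 292.5 / 3600 = 0.08125 kg/s
t_res = M / Q_s = 12.08 / 0.08125 = 148.677 s
Convert to SI: D = 0.0324 m, h = 0.00868 m, N = 113.8/60 = 1.89667 rev/s
Shear rate: γ̇ = πDN/h = π·0.0324·1.89667/0.00868 = 22.2416 s⁻¹
ΔT = η·γ̇²·t_res/(ρ·cp) = [3655 × 22.2416² × 148.677] / [1228 × 2071] = 105.702 K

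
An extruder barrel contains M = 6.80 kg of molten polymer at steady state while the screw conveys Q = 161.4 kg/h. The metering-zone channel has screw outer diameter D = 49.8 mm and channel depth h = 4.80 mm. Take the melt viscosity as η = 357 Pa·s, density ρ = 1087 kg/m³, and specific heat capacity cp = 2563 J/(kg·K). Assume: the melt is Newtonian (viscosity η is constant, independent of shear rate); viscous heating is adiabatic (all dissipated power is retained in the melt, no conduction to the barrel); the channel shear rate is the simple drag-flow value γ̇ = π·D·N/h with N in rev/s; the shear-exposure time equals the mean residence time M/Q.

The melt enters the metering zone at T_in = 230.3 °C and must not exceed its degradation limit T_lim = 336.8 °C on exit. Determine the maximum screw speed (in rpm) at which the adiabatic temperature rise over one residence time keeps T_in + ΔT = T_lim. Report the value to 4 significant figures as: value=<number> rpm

Q_s = Q / 3600 = 161.4 / 3600 = 0.0448333 kg/s
t_res = M / Q_s = 6.80 / 0.0448333 = 151.673 s
Convert to metres: D = 0.0498 m, h = 0.0048 m
ΔT_a = T_lim − T_in = 336.8 °C − 230.3 °C = 106.5 K
γ̇_max² = ΔT_a·ρ·cp / (η·t_res) = [106.5 × 1087 × 2563] / [357 × 151.673] = 5479.64 s⁻²
Take the square root: γ̇_max = √(5479.64) = 74.0246 s⁻¹
Solve γ̇ = πDN/h for N: N_max = γ̇_max·h/(π·D) = 74.0246 × 0.0048 / (π × 0.0498) = 2.27111 rev/s = 136.267 rpm

value=136.3 rpm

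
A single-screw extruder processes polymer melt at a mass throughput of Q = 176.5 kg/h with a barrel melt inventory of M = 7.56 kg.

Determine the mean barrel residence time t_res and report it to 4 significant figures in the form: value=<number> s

value=154.2 s

Q_s = Q / 3600 = 176.5 / 3600 = 0.0490278 kg/s
t_res = M / Q_s = 7.56 ÷ 0.0490278 = 154.198 s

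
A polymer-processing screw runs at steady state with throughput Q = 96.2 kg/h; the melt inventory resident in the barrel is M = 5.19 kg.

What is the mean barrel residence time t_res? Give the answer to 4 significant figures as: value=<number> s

Throughput in SI: Q_s = 96.2 kg/h ÷ 3600 s/h = 0.0267222 kg/s
t_res = M / Q_s = 5.19 ÷ 0.0267222 = 194.22 s

value=194.2 s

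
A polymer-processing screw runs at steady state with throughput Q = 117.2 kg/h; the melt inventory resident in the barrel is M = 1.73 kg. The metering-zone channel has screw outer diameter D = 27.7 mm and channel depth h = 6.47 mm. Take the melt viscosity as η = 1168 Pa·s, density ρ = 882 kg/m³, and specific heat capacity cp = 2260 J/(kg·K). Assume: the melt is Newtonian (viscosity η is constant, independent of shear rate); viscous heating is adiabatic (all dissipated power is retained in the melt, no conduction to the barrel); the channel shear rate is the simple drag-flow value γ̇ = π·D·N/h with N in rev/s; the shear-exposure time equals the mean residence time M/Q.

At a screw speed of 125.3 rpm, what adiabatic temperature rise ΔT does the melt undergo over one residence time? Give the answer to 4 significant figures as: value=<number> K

value=24.57 K

Throughput in SI: Q_s = 117.2 kg/h ÷ 3600 s/h = 0.0325556 kg/s
Mean residence time: t_res = M/Q_s = 1.73 kg / 0.0325556 kg/s = 53.1399 s
Convert to SI: D = 0.0277 m, h = 0.00647 m, N = 125.3/60 = 2.08833 rev/s
γ̇ = π D N / h = (π)(0.0277)(2.08833) / 0.00647 = 28.0883 s⁻¹
ΔT = η·γ̇²·t_res/(ρ·cp) = [1168 × 28.0883² × 53.1399] / [882 × 2260] = 24.5662 K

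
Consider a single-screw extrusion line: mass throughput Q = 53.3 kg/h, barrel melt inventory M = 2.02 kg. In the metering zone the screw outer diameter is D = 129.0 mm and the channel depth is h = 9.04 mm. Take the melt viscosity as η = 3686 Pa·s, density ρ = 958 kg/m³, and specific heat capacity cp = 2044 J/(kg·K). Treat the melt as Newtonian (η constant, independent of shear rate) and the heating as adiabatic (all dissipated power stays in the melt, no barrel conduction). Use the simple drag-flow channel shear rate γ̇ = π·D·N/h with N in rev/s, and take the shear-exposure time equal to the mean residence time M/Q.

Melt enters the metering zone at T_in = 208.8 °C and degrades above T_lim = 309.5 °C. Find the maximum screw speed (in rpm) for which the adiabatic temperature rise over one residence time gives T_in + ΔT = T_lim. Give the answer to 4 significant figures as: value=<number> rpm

Convert throughput: Q = 53.3 kg/h = 53.3/3600 = 0.0148056 kg/s
t_res = M / Q_s = 2.02 / 0.0148056 = 136.435 s
Convert to metres: D = 0.129 m, h = 0.00904 m
Allowable rise: ΔT_a = T_lim − T_in = 309.5 − 208.8 = 100.7 K
Invert ΔT = ηγ̇²t_res/(ρcp) for γ̇: γ̇_max² = ΔT_a ρ cp / (η t_res) = 100.7·958·2044 / (3686·136.435) = 392.097 s⁻²
γ̇_max = √392.097 = 19.8014 s⁻¹
N_max = γ̇_max·h / (π·D) = 19.8014 · 0.00904 / (π · 0.129) = 0.441698 rev/s = 26.5019 rpm

value=26.50 rpm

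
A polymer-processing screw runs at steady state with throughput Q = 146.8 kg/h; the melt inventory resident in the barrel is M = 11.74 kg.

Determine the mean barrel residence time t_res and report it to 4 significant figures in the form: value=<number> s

Throughput in SI: Q_s = 146.8 kg/h ÷ 3600 s/h = 0.0407778 kg/s
t_res = M / Q_s = 11.74 ÷ 0.0407778 = 287.902 s

value=287.9 s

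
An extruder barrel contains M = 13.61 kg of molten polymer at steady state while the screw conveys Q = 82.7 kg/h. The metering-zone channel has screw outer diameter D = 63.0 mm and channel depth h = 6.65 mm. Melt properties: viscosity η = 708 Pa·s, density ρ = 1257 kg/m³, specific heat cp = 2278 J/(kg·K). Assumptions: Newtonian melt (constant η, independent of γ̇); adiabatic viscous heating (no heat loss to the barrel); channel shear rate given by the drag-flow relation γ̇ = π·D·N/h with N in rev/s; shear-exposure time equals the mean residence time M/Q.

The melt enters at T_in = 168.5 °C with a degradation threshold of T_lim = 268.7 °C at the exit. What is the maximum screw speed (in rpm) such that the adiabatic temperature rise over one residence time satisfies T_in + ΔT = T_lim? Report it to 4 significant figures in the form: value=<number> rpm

Throughput in SI: Q_s = 82.7 kg/h ÷ 3600 s/h = 0.0229722 kg/s
Mean residence time: t_res = M/Q_s = 13.61 kg / 0.0229722 kg/s = 592.455 s
Geometry in SI: D = 63.0 mm → 0.063 m, h = 6.65 mm → 0.00665 m
Allowable rise: ΔT_a = T_lim − T_in = 268.7 − 168.5 = 100.2 K
γ̇_max² = ΔT_a·ρ·cp/(η·t_res) = 100.2·1257·2278/(708·592.455) = 684.019 s⁻²
Take the square root: γ̇_max = √(684.019) = 26.1538 s⁻¹
N_max = γ̇_max·h / (π·D) = 26.1538 · 0.00665 / (π · 0.063) = 0.87875 rev/s = 52.725 rpm

value=52.73 rpm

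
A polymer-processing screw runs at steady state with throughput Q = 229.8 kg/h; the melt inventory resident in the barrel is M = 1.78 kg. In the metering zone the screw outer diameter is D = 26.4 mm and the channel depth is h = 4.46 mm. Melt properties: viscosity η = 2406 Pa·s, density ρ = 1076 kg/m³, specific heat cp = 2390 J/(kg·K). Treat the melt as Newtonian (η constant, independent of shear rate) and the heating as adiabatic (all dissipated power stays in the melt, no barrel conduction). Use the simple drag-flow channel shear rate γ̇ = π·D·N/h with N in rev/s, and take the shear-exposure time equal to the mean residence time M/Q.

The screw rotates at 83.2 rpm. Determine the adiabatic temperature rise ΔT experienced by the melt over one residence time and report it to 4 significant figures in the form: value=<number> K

value=17.35 K

Q_s = Q / 3600 = 229.8 / 3600 = 0.0638333 kg/s
t_res = M / Q_s = 1.78 ÷ 0.0638333 = 27.8851 s
Convert to SI: D = 0.0264 m, h = 0.00446 m, N = 83.2/60 = 1.38667 rev/s
Shear rate: γ̇ = πDN/h = π·0.0264·1.38667/0.00446 = 25.7864 s⁻¹
Adiabatic rise: ΔT = η γ̇² t_res / (ρ cp) = 2406·(25.7864)²·27.8851 / (1076·2390) = 17.3476 K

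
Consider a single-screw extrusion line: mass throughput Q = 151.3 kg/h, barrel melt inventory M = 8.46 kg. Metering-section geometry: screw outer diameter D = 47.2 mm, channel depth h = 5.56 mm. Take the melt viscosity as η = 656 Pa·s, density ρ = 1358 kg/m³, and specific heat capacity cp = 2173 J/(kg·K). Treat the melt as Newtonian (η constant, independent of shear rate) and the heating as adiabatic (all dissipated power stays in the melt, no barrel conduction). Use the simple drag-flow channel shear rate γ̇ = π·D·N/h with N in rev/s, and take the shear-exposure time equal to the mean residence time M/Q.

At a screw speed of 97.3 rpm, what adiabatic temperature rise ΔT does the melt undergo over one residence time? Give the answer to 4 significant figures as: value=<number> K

value=83.70 K

Convert throughput: Q = 151.3 kg/h = 151.3/3600 = 0.0420278 kg/s
Mean residence time: t_res = M/Q_s = 8.46 kg / 0.0420278 kg/s = 201.295 s
Geometry in metres: D = 47.2 mm → 0.0472 m, h = 5.56 mm → 0.00556 m; screw speed N = 97.3 rpm = 1.62167 rev/s
Shear rate: γ̇ = πDN/h = π·0.0472·1.62167/0.00556 = 43.2493 s⁻¹
Adiabatic rise: ΔT = η γ̇² t_res / (ρ cp) = 656·(43.2493)²·201.295 / (1358·2173) = 83.702 K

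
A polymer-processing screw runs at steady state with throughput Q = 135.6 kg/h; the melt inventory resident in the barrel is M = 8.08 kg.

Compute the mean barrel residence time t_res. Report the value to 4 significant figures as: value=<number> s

Q_s = Q / 3600 = 135.6 / 3600 = 0.0376667 kg/s
Mean residence time: t_res = M/Q_s = 8.08 kg / 0.0376667 kg/s = 214.513 s

value=214.5 s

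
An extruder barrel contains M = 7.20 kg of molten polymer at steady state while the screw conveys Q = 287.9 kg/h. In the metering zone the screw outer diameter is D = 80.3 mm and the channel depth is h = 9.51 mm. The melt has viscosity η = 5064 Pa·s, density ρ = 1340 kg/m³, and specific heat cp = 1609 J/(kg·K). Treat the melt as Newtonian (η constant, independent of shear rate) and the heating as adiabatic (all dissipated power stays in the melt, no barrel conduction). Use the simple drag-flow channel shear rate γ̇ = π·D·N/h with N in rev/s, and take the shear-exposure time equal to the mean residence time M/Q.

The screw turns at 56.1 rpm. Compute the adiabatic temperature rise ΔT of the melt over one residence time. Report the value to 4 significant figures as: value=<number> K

Convert throughput: Q = 287.9 kg/h = 287.9/3600 = 0.0799722 kg/s
t_res = M / Q_s = 7.20 / 0.0799722 = 90.0313 s
D = 80.3 mm = 0.0803 m;  h = 9.51 mm = 0.00951 m;  N = 56.1 rpm / 60 = 0.935 rev/s
Shear rate: γ̇ = πDN/h = π·0.0803·0.935/0.00951 = 24.8026 s⁻¹
Adiabatic rise: ΔT = η γ̇² t_res / (ρ cp) = 5064·(24.8026)²·90.0313 / (1340·1609) = 130.083 K

value=130.1 K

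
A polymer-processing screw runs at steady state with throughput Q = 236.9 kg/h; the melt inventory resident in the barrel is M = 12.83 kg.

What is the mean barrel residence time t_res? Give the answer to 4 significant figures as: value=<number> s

value=195.0 s

Convert throughput: Q = 236.9 kg/h = 236.9/3600 = 0.0658056 kg/s
t_res = M / Q_s = 12.83 ÷ 0.0658056 = 194.968 s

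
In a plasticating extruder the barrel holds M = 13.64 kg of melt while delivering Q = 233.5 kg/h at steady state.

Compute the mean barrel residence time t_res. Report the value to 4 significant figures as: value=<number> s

Convert throughput: Q = 233.5 kg/h = 233.5/3600 = 0.0648611 kg/s
t_res = M / Q_s = 13.64 / 0.0648611 = 210.296 s

value=210.3 s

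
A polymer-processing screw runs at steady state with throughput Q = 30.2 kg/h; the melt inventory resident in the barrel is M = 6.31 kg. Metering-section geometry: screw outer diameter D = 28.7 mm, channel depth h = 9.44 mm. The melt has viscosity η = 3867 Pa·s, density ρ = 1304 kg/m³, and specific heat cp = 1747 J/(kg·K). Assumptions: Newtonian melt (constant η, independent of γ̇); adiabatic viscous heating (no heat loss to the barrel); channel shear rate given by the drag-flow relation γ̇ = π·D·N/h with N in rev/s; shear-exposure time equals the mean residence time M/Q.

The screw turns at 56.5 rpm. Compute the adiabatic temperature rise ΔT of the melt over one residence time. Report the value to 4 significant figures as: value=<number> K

value=103.3 K

Throughput in SI: Q_s = 30.2 kg/h ÷ 3600 s/h = 0.00838889 kg/s
t_res = M / Q_s = 6.31 ÷ 0.00838889 = 752.185 s
Geometry in metres: D = 28.7 mm → 0.0287 m, h = 9.44 mm → 0.00944 m; screw speed N = 56.5 rpm = 0.941667 rev/s
γ̇ = π D N / h = (π)(0.0287)(0.941667) / 0.00944 = 8.99408 s⁻¹
ΔT = η·γ̇²·t_res / (ρ·cp) = 3867 · (8.99408)² · 752.185 / (1304 · 1747) = 103.286 K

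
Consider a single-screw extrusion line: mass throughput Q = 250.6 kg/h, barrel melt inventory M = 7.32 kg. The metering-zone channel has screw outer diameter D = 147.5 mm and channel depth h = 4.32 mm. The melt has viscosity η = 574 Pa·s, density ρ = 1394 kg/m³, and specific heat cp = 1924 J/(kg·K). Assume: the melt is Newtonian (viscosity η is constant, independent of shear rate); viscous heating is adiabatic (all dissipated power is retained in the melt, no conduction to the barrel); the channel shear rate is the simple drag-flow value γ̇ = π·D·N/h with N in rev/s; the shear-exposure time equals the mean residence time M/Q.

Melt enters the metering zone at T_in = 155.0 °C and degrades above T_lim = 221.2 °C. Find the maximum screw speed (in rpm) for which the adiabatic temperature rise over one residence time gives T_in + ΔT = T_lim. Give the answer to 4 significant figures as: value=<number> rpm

value=30.34 rpm

Q_s = Q / 3600 = 250.6 / 3600 = 0.0696111 kg/s
Mean residence time: t_res = M/Q_s = 7.32 kg / 0.0696111 kg/s = 105.156 s
Convert to metres: D = 0.1475 m, h = 0.00432 m
ΔT_a = T_lim − T_in = 221.2 °C − 155.0 °C = 66.2 K
γ̇_max² = ΔT_a·ρ·cp / (η·t_res) = [66.2 × 1394 × 1924] / [574 × 105.156] = 2941.59 s⁻²
Take the square root: γ̇_max = √(2941.59) = 54.2364 s⁻¹
N_max = γ̇_max h / (πD) = 54.2364·0.00432/(π·0.1475) = 0.50563 rev/s → ×60 = 30.3378 rpm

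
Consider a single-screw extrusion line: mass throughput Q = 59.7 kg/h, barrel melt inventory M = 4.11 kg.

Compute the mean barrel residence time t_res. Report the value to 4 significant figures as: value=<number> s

Throughput in SI: Q_s = 59.7 kg/h ÷ 3600 s/h = 0.0165833 kg/s
Mean residence time: t_res = M/Q_s = 4.11 kg / 0.0165833 kg/s = 247.839 s

value=247.8 s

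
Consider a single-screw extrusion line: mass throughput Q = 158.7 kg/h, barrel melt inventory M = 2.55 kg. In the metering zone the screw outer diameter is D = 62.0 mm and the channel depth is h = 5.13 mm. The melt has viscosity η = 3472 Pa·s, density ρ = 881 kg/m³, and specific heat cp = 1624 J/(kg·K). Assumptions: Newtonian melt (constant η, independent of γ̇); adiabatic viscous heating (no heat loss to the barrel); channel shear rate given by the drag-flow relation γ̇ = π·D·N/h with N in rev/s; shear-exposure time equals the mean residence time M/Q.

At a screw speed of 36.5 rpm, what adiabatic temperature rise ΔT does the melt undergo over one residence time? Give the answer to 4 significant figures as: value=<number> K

Convert throughput: Q = 158.7 kg/h = 158.7/3600 = 0.0440833 kg/s
t_res = M / Q_s = 2.55 ÷ 0.0440833 = 57.845 s
D = 62.0 mm = 0.062 m;  h = 5.13 mm = 0.00513 m;  N = 36.5 rpm / 60 = 0.608333 rev/s
γ̇ = π·D·N / h = π · 0.062 · 0.608333 / 0.00513 = 23.0975 s⁻¹
ΔT = η·γ̇²·t_res / (ρ·cp) = 3472 · (23.0975)² · 57.845 / (881 · 1624) = 74.8885 K

value=74.89 K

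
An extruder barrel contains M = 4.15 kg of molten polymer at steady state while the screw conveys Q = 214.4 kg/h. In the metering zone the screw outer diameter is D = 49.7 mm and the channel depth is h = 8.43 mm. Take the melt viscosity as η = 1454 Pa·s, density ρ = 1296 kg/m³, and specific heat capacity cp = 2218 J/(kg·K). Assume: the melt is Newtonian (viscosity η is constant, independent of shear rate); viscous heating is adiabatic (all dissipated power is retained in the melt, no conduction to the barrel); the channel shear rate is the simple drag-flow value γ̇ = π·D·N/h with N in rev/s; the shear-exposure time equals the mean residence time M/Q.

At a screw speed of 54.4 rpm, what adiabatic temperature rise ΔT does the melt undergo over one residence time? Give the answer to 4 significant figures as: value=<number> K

value=9.940 K

Q_s = Q / 3600 = 214.4 / 3600 = 0.0595556 kg/s
t_res = M / Q_s = 4.15 ÷ 0.0595556 = 69.6828 s
Convert to SI: D = 0.0497 m, h = 0.00843 m, N = 54.4/60 = 0.906667 rev/s
Shear rate: γ̇ = πDN/h = π·0.0497·0.906667/0.00843 = 16.7929 s⁻¹
Adiabatic rise: ΔT = η γ̇² t_res / (ρ cp) = 1454·(16.7929)²·69.6828 / (1296·2218) = 9.93977 K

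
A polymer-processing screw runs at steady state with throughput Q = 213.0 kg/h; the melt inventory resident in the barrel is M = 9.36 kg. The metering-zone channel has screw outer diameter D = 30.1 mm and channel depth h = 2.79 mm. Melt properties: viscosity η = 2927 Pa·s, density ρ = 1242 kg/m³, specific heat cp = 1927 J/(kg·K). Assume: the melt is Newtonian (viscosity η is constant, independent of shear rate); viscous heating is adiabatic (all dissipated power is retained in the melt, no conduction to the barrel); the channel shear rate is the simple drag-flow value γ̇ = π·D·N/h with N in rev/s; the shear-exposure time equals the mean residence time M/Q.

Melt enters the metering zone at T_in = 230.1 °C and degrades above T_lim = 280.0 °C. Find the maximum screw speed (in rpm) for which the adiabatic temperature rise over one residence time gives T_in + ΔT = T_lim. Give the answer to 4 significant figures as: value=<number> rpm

value=28.43 rpm

Q_s = Q / 3600 = 213.0 / 3600 = 0.0591667 kg/s
t_res = M / Q_s = 9.36 ÷ 0.0591667 = 158.197 s
Convert to metres: D = 0.0301 m, h = 0.00279 m
ΔT_a = T_lim − T_in = 280.0 − 230.1 = 49.9 K
γ̇_max² = ΔT_a·ρ·cp/(η·t_res) = 49.9·1242·1927/(2927·158.197) = 257.918 s⁻²
Take the square root: γ̇_max = √(257.918) = 16.0598 s⁻¹
N_max = γ̇_max h / (πD) = 16.0598·0.00279/(π·0.0301) = 0.473837 rev/s → ×60 = 28.4302 rpm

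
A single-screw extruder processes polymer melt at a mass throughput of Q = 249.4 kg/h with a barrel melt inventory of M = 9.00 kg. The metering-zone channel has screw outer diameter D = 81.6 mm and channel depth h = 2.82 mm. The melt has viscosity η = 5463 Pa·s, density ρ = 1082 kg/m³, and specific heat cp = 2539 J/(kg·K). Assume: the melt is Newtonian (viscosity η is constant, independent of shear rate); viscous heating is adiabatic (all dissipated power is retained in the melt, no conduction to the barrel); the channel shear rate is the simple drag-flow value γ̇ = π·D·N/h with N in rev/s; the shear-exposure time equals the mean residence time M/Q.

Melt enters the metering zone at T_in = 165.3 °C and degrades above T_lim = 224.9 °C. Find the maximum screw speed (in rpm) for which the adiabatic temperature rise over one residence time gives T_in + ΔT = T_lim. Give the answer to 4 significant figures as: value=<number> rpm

value=10.03 rpm

Throughput in SI: Q_s = 249.4 kg/h ÷ 3600 s/h = 0.0692778 kg/s
t_res = M / Q_s = 9.00 / 0.0692778 = 129.912 s
Geometry in SI: D = 81.6 mm → 0.0816 m, h = 2.82 mm → 0.00282 m
ΔT_a = T_lim − T_in = 224.9 °C − 165.3 °C = 59.6 K
Invert ΔT = ηγ̇²t_res/(ρcp) for γ̇: γ̇_max² = ΔT_a ρ cp / (η t_res) = 59.6·1082·2539 / (5463·129.912) = 230.705 s⁻²
Take the square root: γ̇_max = √(230.705) = 15.189 s⁻¹
N_max = γ̇_max h / (πD) = 15.189·0.00282/(π·0.0816) = 0.167085 rev/s → ×60 = 10.0251 rpm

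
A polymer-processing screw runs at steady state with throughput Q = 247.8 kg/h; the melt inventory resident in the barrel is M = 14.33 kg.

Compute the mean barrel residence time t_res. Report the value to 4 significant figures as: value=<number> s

Convert throughput: Q = 247.8 kg/h = 247.8/3600 = 0.0688333 kg/s
t_res = M / Q_s = 14.33 / 0.0688333 = 208.184 s

value=208.2 s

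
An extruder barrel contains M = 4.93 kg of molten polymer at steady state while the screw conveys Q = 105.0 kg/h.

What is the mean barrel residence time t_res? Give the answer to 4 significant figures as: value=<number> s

Q_s = Q / 3600 = 105.0 / 3600 = 0.0291667 kg/s
Mean residence time: t_res = M/Q_s = 4.93 kg / 0.0291667 kg/s = 169.029 s

value=169.0 s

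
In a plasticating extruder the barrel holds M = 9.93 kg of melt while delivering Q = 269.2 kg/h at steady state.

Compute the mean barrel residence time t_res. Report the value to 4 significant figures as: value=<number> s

value=132.8 s

Convert throughput: Q = 269.2 kg/h = 269.2/3600 = 0.0747778 kg/s
t_res = M / Q_s = 9.93 ÷ 0.0747778 = 132.793 s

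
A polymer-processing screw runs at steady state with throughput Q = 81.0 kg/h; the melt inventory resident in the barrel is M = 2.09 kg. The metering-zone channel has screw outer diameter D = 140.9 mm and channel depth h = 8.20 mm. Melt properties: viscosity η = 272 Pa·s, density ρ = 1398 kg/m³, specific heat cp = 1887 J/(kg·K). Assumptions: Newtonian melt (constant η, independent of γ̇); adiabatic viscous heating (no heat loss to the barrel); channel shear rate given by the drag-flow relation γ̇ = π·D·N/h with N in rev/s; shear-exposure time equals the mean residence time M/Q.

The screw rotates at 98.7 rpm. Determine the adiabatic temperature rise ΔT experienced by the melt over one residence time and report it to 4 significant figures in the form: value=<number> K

Convert throughput: Q = 81.0 kg/h = 81.0/3600 = 0.0225 kg/s
t_res = M / Q_s = 2.09 / 0.0225 = 92.8889 s
Geometry in metres: D = 140.9 mm → 0.1409 m, h = 8.20 mm → 0.0082 m; screw speed N = 98.7 rpm = 1.645 rev/s
γ̇ = π D N / h = (π)(0.1409)(1.645) / 0.0082 = 88.8 s⁻¹
Adiabatic rise: ΔT = η γ̇² t_res / (ρ cp) = 272·(88.8)²·92.8889 / (1398·1887) = 75.523 K

value=75.52 K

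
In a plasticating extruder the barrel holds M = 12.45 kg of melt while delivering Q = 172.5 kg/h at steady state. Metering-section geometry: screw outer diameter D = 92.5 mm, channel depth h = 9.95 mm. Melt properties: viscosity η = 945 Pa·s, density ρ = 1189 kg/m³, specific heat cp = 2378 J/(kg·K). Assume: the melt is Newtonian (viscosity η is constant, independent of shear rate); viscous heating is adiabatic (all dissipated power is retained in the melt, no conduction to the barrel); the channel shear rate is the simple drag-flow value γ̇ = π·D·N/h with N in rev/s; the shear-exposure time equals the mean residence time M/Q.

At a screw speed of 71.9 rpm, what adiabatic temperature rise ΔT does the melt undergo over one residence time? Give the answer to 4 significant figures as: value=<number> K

Convert throughput: Q = 172.5 kg/h = 172.5/3600 = 0.0479167 kg/s
t_res = M / Q_s = 12.45 ÷ 0.0479167 = 259.826 s
D = 92.5 mm = 0.0925 m;  h = 9.95 mm = 0.00995 m;  N = 71.9 rpm / 60 = 1.19833 rev/s
γ̇ = π D N / h = (π)(0.0925)(1.19833) / 0.00995 = 34.9982 s⁻¹
ΔT = η·γ̇²·t_res / (ρ·cp) = 945 · (34.9982)² · 259.826 / (1189 · 2378) = 106.369 K

value=106.4 K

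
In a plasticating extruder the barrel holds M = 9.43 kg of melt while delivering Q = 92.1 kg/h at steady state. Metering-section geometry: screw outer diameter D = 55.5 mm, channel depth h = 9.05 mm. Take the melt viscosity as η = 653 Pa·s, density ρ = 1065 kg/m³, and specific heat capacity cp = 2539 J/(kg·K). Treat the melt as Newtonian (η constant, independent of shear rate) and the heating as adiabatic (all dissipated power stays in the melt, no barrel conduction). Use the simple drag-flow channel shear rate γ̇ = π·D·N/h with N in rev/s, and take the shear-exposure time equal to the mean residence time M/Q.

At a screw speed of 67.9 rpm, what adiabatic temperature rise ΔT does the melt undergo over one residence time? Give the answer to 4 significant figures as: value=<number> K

Convert throughput: Q = 92.1 kg/h = 92.1/3600 = 0.0255833 kg/s
t_res = M / Q_s = 9.43 ÷ 0.0255833 = 368.599 s
Geometry in metres: D = 55.5 mm → 0.0555 m, h = 9.05 mm → 0.00905 m; screw speed N = 67.9 rpm = 1.13167 rev/s
γ̇ = π D N / h = (π)(0.0555)(1.13167) / 0.00905 = 21.8028 s⁻¹
ΔT = η·γ̇²·t_res / (ρ·cp) = 653 · (21.8028)² · 368.599 / (1065 · 2539) = 42.3137 K

value=42.31 K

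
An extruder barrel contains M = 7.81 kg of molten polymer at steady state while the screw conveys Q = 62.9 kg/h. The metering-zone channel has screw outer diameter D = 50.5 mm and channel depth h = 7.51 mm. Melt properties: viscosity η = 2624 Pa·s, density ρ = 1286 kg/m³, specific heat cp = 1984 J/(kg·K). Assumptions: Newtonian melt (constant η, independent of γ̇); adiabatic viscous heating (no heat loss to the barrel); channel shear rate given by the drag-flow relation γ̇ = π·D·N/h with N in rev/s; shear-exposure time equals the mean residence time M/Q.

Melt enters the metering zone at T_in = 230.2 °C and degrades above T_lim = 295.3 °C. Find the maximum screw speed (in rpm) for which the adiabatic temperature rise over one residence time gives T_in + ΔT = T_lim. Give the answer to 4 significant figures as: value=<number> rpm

value=33.80 rpm

Convert throughput: Q = 62.9 kg/h = 62.9/3600 = 0.0174722 kg/s
t_res = M / Q_s = 7.81 / 0.0174722 = 446.995 s
Convert to metres: D = 0.0505 m, h = 0.00751 m
Allowable rise: ΔT_a = T_lim − T_in = 295.3 − 230.2 = 65.1 K
γ̇_max² = ΔT_a·ρ·cp/(η·t_res) = 65.1·1286·1984/(2624·446.995) = 141.611 s⁻²
γ̇_max = sqrt(141.611) = 11.9 s⁻¹
N_max = γ̇_max h / (πD) = 11.9·0.00751/(π·0.0505) = 0.56331 rev/s → ×60 = 33.7986 rpm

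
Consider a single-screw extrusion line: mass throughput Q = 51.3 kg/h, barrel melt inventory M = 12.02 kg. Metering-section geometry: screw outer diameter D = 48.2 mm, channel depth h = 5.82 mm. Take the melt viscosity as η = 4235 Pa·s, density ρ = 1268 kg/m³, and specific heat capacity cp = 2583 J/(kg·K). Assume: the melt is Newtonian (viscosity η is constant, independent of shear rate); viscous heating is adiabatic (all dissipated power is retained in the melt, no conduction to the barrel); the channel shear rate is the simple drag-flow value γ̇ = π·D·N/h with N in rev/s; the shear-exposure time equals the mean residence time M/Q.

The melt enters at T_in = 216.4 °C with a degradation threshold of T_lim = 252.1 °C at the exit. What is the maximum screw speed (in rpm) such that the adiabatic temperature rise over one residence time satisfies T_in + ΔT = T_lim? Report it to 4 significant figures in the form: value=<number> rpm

Convert throughput: Q = 51.3 kg/h = 51.3/3600 = 0.01425 kg/s
t_res = M / Q_s = 12.02 / 0.01425 = 843.509 s
Convert to metres: D = 0.0482 m, h = 0.00582 m
ΔT_a = T_lim − T_in = 252.1 − 216.4 = 35.7 K
Invert ΔT = ηγ̇²t_res/(ρcp) for γ̇: γ̇_max² = ΔT_a ρ cp / (η t_res) = 35.7·1268·2583 / (4235·843.509) = 32.7317 s⁻²
γ̇_max = sqrt(32.7317) = 5.72116 s⁻¹
N_max = γ̇_max·h / (π·D) = 5.72116 · 0.00582 / (π · 0.0482) = 0.219893 rev/s = 13.1936 rpm

value=13.19 rpm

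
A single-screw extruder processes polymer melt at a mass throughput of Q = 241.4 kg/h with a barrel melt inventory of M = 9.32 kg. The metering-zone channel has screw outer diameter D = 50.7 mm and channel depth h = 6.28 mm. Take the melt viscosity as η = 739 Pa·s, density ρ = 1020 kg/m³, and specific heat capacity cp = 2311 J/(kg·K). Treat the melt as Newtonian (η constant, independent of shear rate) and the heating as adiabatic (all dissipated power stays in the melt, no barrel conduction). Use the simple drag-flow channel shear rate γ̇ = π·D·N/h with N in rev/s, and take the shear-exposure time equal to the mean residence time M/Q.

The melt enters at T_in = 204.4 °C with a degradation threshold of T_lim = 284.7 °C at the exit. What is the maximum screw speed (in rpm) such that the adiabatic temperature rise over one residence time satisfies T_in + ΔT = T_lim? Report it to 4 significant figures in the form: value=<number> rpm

value=101.6 rpm

Q_s = Q / 3600 = 241.4 / 3600 = 0.0670556 kg/s
t_res = M / Q_s = 9.32 / 0.0670556 = 138.989 s
Convert to metres: D = 0.0507 m, h = 0.00628 m
ΔT_a = T_lim − T_in = 284.7 − 204.4 = 80.3 K
Invert ΔT = ηγ̇²t_res/(ρcp) for γ̇: γ̇_max² = ΔT_a ρ cp / (η t_res) = 80.3·1020·2311 / (739·138.989) = 1842.85 s⁻²
γ̇_max = sqrt(1842.85) = 42.9284 s⁻¹
N_max = γ̇_max·h / (π·D) = 42.9284 · 0.00628 / (π · 0.0507) = 1.69257 rev/s = 101.554 rpm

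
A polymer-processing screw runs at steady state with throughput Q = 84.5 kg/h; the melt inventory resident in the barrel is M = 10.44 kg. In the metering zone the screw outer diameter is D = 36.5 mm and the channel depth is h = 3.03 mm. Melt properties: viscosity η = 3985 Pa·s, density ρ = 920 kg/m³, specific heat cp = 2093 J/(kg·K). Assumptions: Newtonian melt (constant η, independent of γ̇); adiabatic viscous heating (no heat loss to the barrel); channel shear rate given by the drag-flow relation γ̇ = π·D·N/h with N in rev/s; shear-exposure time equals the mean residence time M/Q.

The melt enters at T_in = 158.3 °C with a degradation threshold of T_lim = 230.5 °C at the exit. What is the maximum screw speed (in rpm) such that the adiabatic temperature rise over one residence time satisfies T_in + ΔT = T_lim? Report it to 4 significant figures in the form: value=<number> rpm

value=14.04 rpm

Convert throughput: Q = 84.5 kg/h = 84.5/3600 = 0.0234722 kg/s
t_res = M / Q_s = 10.44 ÷ 0.0234722 = 444.781 s
Geometry in SI: D = 36.5 mm → 0.0365 m, h = 3.03 mm → 0.00303 m
ΔT_a = T_lim − T_in = 230.5 − 158.3 = 72.2 K
γ̇_max² = ΔT_a·ρ·cp / (η·t_res) = [72.2 × 920 × 2093] / [3985 × 444.781] = 78.4368 s⁻²
γ̇_max = sqrt(78.4368) = 8.85645 s⁻¹
Solve γ̇ = πDN/h for N: N_max = γ̇_max·h/(π·D) = 8.85645 × 0.00303 / (π × 0.0365) = 0.234024 rev/s = 14.0414 rpm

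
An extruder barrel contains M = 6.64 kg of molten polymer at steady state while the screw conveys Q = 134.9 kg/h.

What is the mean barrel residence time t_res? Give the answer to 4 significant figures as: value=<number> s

value=177.2 s

Q_s = Q / 3600 = 134.9 / 3600 = 0.0374722 kg/s
t_res = M / Q_s = 6.64 ÷ 0.0374722 = 177.198 s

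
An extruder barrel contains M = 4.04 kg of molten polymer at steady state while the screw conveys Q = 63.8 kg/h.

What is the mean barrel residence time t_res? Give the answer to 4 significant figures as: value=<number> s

value=228.0 s

Throughput in SI: Q_s = 63.8 kg/h ÷ 3600 s/h = 0.0177222 kg/s
t_res = M / Q_s = 4.04 ÷ 0.0177222 = 227.962 s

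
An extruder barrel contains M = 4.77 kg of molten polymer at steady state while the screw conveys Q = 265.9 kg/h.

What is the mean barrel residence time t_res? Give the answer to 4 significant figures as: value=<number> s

Q_s = Q / 3600 = 265.9 / 3600 = 0.0738611 kg/s
Mean residence time: t_res = M/Q_s = 4.77 kg / 0.0738611 kg/s = 64.5807 s

value=64.58 s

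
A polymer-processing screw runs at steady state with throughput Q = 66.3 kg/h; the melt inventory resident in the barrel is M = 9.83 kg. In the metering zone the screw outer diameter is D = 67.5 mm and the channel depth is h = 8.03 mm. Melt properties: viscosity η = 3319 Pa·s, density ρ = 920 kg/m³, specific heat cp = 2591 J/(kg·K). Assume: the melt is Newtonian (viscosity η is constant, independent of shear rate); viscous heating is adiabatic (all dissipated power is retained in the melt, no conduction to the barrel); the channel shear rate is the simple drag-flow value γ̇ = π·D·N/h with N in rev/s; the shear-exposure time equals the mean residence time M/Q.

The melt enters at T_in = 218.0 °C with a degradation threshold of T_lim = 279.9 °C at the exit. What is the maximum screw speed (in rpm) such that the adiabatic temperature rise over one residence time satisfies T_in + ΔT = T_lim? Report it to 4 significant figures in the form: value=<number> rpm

Convert throughput: Q = 66.3 kg/h = 66.3/3600 = 0.0184167 kg/s
t_res = M / Q_s = 9.83 / 0.0184167 = 533.756 s
Convert to metres: D = 0.0675 m, h = 0.00803 m
ΔT_a = T_lim − T_in = 279.9 °C − 218.0 °C = 61.9 K
γ̇_max² = ΔT_a·ρ·cp / (η·t_res) = [61.9 × 920 × 2591] / [3319 × 533.756] = 83.2906 s⁻²
γ̇_max = sqrt(83.2906) = 9.12637 s⁻¹
N_max = γ̇_max·h / (π·D) = 9.12637 · 0.00803 / (π · 0.0675) = 0.345589 rev/s = 20.7353 rpm

value=20.74 rpm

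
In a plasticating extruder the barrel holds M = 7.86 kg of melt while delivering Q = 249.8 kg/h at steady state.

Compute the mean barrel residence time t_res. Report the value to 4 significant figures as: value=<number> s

value=113.3 s

Throughput in SI: Q_s = 249.8 kg/h ÷ 3600 s/h = 0.0693889 kg/s
t_res = M / Q_s = 7.86 / 0.0693889 = 113.275 s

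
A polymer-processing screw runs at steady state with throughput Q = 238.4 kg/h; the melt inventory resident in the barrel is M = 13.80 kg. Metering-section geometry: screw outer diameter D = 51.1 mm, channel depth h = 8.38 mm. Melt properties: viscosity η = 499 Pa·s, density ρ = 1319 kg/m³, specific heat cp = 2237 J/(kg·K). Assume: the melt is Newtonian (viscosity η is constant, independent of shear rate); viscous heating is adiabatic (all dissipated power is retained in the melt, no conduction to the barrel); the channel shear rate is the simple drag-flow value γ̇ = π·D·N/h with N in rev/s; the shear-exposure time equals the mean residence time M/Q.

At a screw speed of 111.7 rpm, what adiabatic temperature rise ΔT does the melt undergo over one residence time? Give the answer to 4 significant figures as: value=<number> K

value=44.83 K

Throughput in SI: Q_s = 238.4 kg/h ÷ 3600 s/h = 0.0662222 kg/s
t_res = M / Q_s = 13.80 / 0.0662222 = 208.389 s
Convert to SI: D = 0.0511 m, h = 0.00838 m, N = 111.7/60 = 1.86167 rev/s
Shear rate: γ̇ = πDN/h = π·0.0511·1.86167/0.00838 = 35.6639 s⁻¹
ΔT = η·γ̇²·t_res / (ρ·cp) = 499 · (35.6639)² · 208.389 / (1319 · 2237) = 44.8252 K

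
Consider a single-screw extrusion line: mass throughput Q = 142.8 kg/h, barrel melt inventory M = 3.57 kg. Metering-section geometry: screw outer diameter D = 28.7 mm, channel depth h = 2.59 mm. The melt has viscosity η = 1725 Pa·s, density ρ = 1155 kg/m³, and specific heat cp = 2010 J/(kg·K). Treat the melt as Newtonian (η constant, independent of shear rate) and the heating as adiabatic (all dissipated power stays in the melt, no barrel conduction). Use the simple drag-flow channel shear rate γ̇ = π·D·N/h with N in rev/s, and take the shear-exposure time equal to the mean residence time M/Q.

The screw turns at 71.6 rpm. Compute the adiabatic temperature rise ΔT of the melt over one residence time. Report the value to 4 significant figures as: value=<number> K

value=115.4 K

Convert throughput: Q = 142.8 kg/h = 142.8/3600 = 0.0396667 kg/s
t_res = M / Q_s = 3.57 / 0.0396667 = 90 s
D = 28.7 mm = 0.0287 m;  h = 2.59 mm = 0.00259 m;  N = 71.6 rpm / 60 = 1.19333 rev/s
Shear rate: γ̇ = πDN/h = π·0.0287·1.19333/0.00259 = 41.5426 s⁻¹
ΔT = η·γ̇²·t_res/(ρ·cp) = [1725 × 41.5426² × 90] / [1155 × 2010] = 115.409 K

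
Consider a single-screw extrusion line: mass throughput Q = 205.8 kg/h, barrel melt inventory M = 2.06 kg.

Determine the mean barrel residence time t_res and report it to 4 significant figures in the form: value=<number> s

value=36.03 s

Throughput in SI: Q_s = 205.8 kg/h ÷ 3600 s/h = 0.0571667 kg/s
t_res = M / Q_s = 2.06 ÷ 0.0571667 = 36.035 s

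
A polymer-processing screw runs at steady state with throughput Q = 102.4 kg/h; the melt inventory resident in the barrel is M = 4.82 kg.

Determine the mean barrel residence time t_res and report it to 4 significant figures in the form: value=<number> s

Q_s = Q / 3600 = 102.4 / 3600 = 0.0284444 kg/s
t_res = M / Q_s = 4.82 ÷ 0.0284444 = 169.453 s

value=169.5 s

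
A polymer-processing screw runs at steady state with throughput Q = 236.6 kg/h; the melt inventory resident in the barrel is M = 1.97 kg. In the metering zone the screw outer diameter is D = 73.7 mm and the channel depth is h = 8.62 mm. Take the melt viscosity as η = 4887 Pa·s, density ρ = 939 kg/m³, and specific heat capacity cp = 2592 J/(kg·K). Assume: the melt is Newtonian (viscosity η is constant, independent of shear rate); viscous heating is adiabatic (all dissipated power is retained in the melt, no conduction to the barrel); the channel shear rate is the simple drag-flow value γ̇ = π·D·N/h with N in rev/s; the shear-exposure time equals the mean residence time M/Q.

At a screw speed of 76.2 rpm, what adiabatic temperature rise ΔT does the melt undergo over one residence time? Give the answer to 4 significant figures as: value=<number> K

value=70.04 K

Q_s = Q / 3600 = 236.6 / 3600 = 0.0657222 kg/s
Mean residence time: t_res = M/Q_s = 1.97 kg / 0.0657222 kg/s = 29.9746 s
Convert to SI: D = 0.0737 m, h = 0.00862 m, N = 76.2/60 = 1.27 rev/s
Shear rate: γ̇ = πDN/h = π·0.0737·1.27/0.00862 = 34.1125 s⁻¹
ΔT = η·γ̇²·t_res/(ρ·cp) = [4887 × 34.1125² × 29.9746] / [939 × 2592] = 70.0363 K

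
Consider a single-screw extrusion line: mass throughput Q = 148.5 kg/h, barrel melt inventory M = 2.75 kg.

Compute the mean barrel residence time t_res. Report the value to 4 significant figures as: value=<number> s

value=66.67 s

Q_s = Q / 3600 = 148.5 / 3600 = 0.04125 kg/s
t_res = M / Q_s = 2.75 / 0.04125 = 66.6667 s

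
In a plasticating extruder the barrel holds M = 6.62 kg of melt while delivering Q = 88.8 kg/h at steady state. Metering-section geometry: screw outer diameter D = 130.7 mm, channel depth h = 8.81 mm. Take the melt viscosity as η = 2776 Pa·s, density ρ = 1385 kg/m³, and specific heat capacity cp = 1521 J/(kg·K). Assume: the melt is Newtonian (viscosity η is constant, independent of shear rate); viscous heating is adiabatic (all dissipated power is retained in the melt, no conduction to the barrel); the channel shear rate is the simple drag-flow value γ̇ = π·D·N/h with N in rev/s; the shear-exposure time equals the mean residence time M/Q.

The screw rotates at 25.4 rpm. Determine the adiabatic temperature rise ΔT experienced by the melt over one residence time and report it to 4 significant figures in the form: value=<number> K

value=137.7 K

Convert throughput: Q = 88.8 kg/h = 88.8/3600 = 0.0246667 kg/s
t_res = M / Q_s = 6.62 / 0.0246667 = 268.378 s
Convert to SI: D = 0.1307 m, h = 0.00881 m, N = 25.4/60 = 0.423333 rev/s
γ̇ = π D N / h = (π)(0.1307)(0.423333) / 0.00881 = 19.7302 s⁻¹
Adiabatic rise: ΔT = η γ̇² t_res / (ρ cp) = 2776·(19.7302)²·268.378 / (1385·1521) = 137.674 K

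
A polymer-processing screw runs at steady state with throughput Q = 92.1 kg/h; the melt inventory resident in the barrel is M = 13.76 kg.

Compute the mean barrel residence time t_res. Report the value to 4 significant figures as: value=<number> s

Convert throughput: Q = 92.1 kg/h = 92.1/3600 = 0.0255833 kg/s
t_res = M / Q_s = 13.76 / 0.0255833 = 537.85 s

value=537.9 s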